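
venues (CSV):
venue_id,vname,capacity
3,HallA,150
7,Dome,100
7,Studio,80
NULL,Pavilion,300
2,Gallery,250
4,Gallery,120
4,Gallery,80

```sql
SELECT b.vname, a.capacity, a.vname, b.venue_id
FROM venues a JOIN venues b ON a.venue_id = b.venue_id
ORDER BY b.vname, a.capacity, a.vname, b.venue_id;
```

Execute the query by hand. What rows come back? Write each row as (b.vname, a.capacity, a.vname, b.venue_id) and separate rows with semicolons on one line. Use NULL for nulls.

(Dome, 80, Studio, 7); (Dome, 100, Dome, 7); (Gallery, 80, Gallery, 4); (Gallery, 80, Gallery, 4); (Gallery, 120, Gallery, 4); (Gallery, 120, Gallery, 4); (Gallery, 250, Gallery, 2); (HallA, 150, HallA, 3); (Studio, 80, Studio, 7); (Studio, 100, Dome, 7)

INNER JOIN keeps only pairs where the ON condition holds.
Matching on a.venue_id = b.venue_id. A NULL in a compared column never satisfies the condition.
Matched pairs: 10.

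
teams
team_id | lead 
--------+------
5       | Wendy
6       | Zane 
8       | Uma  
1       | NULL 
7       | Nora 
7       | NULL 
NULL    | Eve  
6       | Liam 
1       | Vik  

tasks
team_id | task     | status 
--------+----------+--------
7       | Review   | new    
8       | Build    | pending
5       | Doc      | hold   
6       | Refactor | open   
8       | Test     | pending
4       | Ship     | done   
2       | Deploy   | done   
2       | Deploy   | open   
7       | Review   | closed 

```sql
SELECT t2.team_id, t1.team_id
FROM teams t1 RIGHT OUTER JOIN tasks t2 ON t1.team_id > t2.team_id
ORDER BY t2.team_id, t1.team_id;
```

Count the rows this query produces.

30

RIGHT JOIN keeps every row from `tasks`; unmatched rows get NULL for `teams`'s columns.
Matching on t1.team_id > t2.team_id. A NULL in a compared column never satisfies the condition.
- t1 (team_id=5) pairs with 3 row(s) of t2.
- t1 (team_id=6) pairs with 4 row(s) of t2.
- t1 (team_id=8) pairs with 7 row(s) of t2.
- t1 (team_id=1) has no partner in t2.
- t1 (team_id=7) pairs with 5 row(s) of t2.
- t1 (team_id=7) pairs with 5 row(s) of t2.
- t1 (team_id=NULL) has no partner in t2.
- t1 (team_id=6) pairs with 4 row(s) of t2.
- t1 (team_id=1) has no partner in t2.
- 2 row(s) from t2 found no t1 partner → padded with NULL.
Total: 28 matched + 2 padded = 30 rows.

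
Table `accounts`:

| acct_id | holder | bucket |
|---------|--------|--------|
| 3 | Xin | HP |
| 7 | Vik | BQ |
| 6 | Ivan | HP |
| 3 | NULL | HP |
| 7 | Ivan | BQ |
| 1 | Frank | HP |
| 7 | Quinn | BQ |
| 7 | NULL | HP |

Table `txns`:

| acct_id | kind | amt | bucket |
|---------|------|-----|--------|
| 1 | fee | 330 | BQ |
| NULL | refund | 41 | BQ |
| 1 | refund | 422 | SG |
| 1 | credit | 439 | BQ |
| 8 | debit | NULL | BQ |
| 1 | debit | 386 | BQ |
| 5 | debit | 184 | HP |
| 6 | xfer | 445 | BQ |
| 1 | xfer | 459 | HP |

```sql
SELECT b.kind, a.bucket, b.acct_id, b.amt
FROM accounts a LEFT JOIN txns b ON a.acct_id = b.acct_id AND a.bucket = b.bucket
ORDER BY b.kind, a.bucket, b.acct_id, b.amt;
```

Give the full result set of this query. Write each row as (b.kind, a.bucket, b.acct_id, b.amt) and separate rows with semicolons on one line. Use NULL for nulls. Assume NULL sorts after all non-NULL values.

LEFT JOIN keeps every row from `accounts`; unmatched rows get NULL for `txns`'s columns.
Matching on a.acct_id = b.acct_id AND a.bucket = b.bucket. A NULL in a compared column never satisfies the condition.
Matched pairs: 1; unmatched a rows kept: 7.

(xfer, HP, 1, 459); (NULL, BQ, NULL, NULL); (NULL, BQ, NULL, NULL); (NULL, BQ, NULL, NULL); (NULL, HP, NULL, NULL); (NULL, HP, NULL, NULL); (NULL, HP, NULL, NULL); (NULL, HP, NULL, NULL)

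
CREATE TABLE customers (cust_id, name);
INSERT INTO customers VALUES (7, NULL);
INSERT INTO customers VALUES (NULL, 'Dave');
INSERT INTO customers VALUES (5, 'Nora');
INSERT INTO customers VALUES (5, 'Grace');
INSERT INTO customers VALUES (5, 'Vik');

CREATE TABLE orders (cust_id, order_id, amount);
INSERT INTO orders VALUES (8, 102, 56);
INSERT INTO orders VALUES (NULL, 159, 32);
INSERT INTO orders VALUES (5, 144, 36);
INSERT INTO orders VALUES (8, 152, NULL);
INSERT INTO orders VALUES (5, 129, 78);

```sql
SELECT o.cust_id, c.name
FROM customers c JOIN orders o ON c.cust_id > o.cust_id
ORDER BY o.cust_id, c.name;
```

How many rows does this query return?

INNER JOIN keeps only pairs where the ON condition holds.
Matching on c.cust_id > o.cust_id. A NULL in a compared column never satisfies the condition.
- c (cust_id=7) pairs with 2 row(s) of o.
- c (cust_id=NULL) has no partner → excluded.
- c (cust_id=5) has no partner → excluded.
- c (cust_id=5) has no partner → excluded.
- c (cust_id=5) has no partner → excluded.
Total: 2 rows.

2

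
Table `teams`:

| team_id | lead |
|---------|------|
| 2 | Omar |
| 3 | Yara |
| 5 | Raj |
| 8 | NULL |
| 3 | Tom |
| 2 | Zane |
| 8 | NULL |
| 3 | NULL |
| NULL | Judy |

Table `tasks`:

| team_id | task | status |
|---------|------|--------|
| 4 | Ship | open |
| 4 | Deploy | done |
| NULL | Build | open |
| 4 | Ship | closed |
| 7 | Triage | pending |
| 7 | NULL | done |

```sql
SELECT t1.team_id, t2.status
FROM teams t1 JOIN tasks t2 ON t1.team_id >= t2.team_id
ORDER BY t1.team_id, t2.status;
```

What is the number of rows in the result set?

13

INNER JOIN keeps only pairs where the ON condition holds.
Matching on t1.team_id >= t2.team_id. A NULL in a compared column never satisfies the condition.
- team_id=2: no matching t2 row, dropped.
- team_id=3: no matching t2 row, dropped.
- team_id=5: 3 matching t2 row(s), so 3 row(s) emitted.
- team_id=8: 5 matching t2 row(s), so 5 row(s) emitted.
- team_id=3: no matching t2 row, dropped.
- team_id=2: no matching t2 row, dropped.
- team_id=8: 5 matching t2 row(s), so 5 row(s) emitted.
- team_id=3: no matching t2 row, dropped.
- team_id=NULL: no matching t2 row, dropped.
Total: 13 rows.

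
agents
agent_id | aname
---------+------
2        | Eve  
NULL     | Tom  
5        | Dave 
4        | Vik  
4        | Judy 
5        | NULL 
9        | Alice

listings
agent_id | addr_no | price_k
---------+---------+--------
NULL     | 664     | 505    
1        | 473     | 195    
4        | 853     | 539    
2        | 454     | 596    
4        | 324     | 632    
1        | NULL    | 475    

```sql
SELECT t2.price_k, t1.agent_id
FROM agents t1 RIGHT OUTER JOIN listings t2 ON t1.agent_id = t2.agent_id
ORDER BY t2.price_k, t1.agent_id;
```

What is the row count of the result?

RIGHT JOIN keeps every row from `listings`; unmatched rows get NULL for `agents`'s columns.
Matching on t1.agent_id = t2.agent_id. A NULL in a compared column never satisfies the condition.
- t1 row (agent_id=2): matches 1 t2 row(s) → 1 output row(s).
- t1 row (agent_id=NULL): no match.
- t1 row (agent_id=5): no match.
- t1 row (agent_id=4): matches 2 t2 row(s) → 2 output row(s).
- t1 row (agent_id=4): matches 2 t2 row(s) → 2 output row(s).
- t1 row (agent_id=5): no match.
- t1 row (agent_id=9): no match.
- plus 3 unmatched t2 row(s), each kept with NULL t1 columns.
Total: 5 matched + 3 padded = 8 rows.

8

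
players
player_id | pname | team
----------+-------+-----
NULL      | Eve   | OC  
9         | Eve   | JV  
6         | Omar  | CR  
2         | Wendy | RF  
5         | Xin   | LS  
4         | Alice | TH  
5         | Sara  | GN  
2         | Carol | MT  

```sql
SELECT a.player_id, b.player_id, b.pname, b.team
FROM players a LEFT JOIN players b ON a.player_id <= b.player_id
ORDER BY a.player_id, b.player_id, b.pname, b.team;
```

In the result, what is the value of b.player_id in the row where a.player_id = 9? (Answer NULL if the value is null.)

LEFT JOIN keeps every row from `players a`; unmatched rows get NULL for `players b`'s columns.
Matching on a.player_id <= b.player_id. A NULL in a compared column never satisfies the condition.
Matched pairs: 30; unmatched a rows kept: 1.

9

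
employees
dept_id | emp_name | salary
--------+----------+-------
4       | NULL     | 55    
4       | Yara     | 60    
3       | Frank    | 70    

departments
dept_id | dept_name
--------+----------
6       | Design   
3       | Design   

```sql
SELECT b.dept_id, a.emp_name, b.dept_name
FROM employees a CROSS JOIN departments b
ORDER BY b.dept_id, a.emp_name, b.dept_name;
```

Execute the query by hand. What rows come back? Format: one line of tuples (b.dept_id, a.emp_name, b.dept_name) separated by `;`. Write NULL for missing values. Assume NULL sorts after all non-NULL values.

(3, Frank, Design); (3, Yara, Design); (3, NULL, Design); (6, Frank, Design); (6, Yara, Design); (6, NULL, Design)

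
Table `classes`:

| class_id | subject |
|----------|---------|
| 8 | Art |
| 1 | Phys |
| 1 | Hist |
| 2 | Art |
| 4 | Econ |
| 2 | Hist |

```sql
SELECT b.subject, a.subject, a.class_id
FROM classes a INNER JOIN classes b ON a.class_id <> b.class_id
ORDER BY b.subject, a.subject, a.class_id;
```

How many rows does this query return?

26

INNER JOIN keeps only pairs where the ON condition holds.
Matching on a.class_id <> b.class_id.
- a row (class_id=8): matches 5 b row(s) → 5 output row(s).
- a row (class_id=1): matches 4 b row(s) → 4 output row(s).
- a row (class_id=1): matches 4 b row(s) → 4 output row(s).
- a row (class_id=2): matches 4 b row(s) → 4 output row(s).
- a row (class_id=4): matches 5 b row(s) → 5 output row(s).
- a row (class_id=2): matches 4 b row(s) → 4 output row(s).
Total: 26 rows.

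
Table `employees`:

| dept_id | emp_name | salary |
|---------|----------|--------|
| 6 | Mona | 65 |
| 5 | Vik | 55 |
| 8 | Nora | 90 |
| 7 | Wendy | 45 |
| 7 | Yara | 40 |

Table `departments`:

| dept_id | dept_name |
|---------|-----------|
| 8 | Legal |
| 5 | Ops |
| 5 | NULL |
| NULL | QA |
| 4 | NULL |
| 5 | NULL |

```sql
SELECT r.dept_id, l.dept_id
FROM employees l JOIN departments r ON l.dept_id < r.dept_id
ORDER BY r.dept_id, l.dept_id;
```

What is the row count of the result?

INNER JOIN keeps only pairs where the ON condition holds.
Matching on l.dept_id < r.dept_id. A NULL in a compared column never satisfies the condition.
- l (dept_id=6) pairs with 1 row(s) of r.
- l (dept_id=5) pairs with 1 row(s) of r.
- l (dept_id=8) has no partner → excluded.
- l (dept_id=7) pairs with 1 row(s) of r.
- l (dept_id=7) pairs with 1 row(s) of r.
Total: 4 rows.

4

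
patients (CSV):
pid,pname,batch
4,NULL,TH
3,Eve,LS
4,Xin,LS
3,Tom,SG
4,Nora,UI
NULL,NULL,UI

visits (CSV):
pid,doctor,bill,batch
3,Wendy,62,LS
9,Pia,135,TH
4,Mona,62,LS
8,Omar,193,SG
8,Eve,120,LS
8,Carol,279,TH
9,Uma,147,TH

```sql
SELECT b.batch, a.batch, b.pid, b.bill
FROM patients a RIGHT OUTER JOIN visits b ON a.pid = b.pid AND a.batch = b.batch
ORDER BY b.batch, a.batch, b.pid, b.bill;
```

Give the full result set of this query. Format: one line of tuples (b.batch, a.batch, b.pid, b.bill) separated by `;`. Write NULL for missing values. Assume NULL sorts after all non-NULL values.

(LS, LS, 3, 62); (LS, LS, 4, 62); (LS, NULL, 8, 120); (SG, NULL, 8, 193); (TH, NULL, 8, 279); (TH, NULL, 9, 135); (TH, NULL, 9, 147)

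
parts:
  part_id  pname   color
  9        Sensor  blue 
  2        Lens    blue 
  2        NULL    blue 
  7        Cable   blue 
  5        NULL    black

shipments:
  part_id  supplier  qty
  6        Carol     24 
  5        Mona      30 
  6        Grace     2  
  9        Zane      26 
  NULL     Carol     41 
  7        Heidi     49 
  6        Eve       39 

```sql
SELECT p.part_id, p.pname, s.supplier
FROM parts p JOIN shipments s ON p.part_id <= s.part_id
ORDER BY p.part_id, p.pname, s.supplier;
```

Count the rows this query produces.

21

INNER JOIN keeps only pairs where the ON condition holds.
Matching on p.part_id <= s.part_id. A NULL in a compared column never satisfies the condition.
Matched pairs: 21.
Total: 21 rows.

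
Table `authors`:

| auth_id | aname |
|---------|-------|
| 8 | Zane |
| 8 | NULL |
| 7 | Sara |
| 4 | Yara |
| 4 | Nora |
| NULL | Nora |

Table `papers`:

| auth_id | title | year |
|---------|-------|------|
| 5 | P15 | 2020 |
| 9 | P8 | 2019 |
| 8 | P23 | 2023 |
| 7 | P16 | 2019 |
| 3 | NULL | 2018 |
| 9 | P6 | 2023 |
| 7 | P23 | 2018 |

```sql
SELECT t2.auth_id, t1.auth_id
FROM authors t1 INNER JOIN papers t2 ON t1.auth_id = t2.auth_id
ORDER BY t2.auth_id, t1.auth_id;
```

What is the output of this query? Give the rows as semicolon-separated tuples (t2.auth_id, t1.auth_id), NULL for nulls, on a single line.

INNER JOIN keeps only pairs where the ON condition holds.
Matching on t1.auth_id = t2.auth_id. A NULL in a compared column never satisfies the condition.
- t1[0] auth_id=8 → 1 match(es) in t2 → 1 row(s).
- t1[1] auth_id=8 → 1 match(es) in t2 → 1 row(s).
- t1[2] auth_id=7 → 2 match(es) in t2 → 2 row(s).
- t1[3] auth_id=4 → no match; dropped.
- t1[4] auth_id=4 → no match; dropped.
- t1[5] auth_id=NULL → no match; dropped.
After projecting and ordering:
t2.auth_id | t1.auth_id
7 | 7
7 | 7
8 | 8
8 | 8

(7, 7); (7, 7); (8, 8); (8, 8)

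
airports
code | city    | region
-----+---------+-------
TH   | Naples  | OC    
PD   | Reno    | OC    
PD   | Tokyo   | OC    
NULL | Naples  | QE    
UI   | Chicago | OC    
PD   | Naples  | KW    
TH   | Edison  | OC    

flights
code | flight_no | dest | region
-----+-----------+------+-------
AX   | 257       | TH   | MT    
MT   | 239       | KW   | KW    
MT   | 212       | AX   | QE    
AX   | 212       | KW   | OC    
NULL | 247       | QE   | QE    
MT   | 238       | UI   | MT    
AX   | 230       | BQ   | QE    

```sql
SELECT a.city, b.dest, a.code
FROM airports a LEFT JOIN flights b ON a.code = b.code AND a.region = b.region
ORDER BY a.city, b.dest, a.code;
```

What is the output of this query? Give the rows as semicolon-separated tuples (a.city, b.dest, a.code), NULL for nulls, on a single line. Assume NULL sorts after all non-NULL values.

(Chicago, NULL, UI); (Edison, NULL, TH); (Naples, NULL, PD); (Naples, NULL, TH); (Naples, NULL, NULL); (Reno, NULL, PD); (Tokyo, NULL, PD)

LEFT JOIN keeps every row from `airports`; unmatched rows get NULL for `flights`'s columns.
Matching on a.code = b.code AND a.region = b.region. A NULL in a compared column never satisfies the condition.
- a[0] code=TH, region=OC → no match; kept with NULLs on the b side.
- a[1] code=PD, region=OC → no match; kept with NULLs on the b side.
- a[2] code=PD, region=OC → no match; kept with NULLs on the b side.
- a[3] code=NULL, region=QE → no match; kept with NULLs on the b side.
- a[4] code=UI, region=OC → no match; kept with NULLs on the b side.
- a[5] code=PD, region=KW → no match; kept with NULLs on the b side.
- a[6] code=TH, region=OC → no match; kept with NULLs on the b side.
After projecting and ordering:
a.city | b.dest | a.code
Chicago | NULL | UI
Edison | NULL | TH
Naples | NULL | PD
Naples | NULL | TH
Naples | NULL | NULL
Reno | NULL | PD
Tokyo | NULL | PD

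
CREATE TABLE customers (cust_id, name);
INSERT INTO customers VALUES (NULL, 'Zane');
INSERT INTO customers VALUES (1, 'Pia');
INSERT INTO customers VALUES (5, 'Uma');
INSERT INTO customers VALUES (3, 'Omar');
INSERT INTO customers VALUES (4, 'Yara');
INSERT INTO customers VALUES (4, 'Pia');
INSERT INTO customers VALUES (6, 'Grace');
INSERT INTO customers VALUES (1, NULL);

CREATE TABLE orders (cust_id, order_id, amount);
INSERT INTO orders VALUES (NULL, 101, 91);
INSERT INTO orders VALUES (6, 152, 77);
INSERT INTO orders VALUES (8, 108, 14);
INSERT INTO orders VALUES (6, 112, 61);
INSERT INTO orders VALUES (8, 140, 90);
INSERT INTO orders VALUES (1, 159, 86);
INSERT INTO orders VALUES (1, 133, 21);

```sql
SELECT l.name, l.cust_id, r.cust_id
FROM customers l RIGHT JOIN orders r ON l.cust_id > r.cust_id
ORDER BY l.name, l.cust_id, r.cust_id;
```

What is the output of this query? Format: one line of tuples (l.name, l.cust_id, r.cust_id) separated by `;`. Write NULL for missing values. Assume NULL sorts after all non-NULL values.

RIGHT JOIN keeps every row from `orders`; unmatched rows get NULL for `customers`'s columns.
Matching on l.cust_id > r.cust_id. A NULL in a compared column never satisfies the condition.
- l row (cust_id=NULL): no match.
- l row (cust_id=1): no match.
- l row (cust_id=5): matches 2 r row(s) → 2 output row(s).
- l row (cust_id=3): matches 2 r row(s) → 2 output row(s).
- l row (cust_id=4): matches 2 r row(s) → 2 output row(s).
- l row (cust_id=4): matches 2 r row(s) → 2 output row(s).
- l row (cust_id=6): matches 2 r row(s) → 2 output row(s).
- l row (cust_id=1): no match.
- 5 r row(s) had no l match → kept, l columns NULL.

(Grace, 6, 1); (Grace, 6, 1); (Omar, 3, 1); (Omar, 3, 1); (Pia, 4, 1); (Pia, 4, 1); (Uma, 5, 1); (Uma, 5, 1); (Yara, 4, 1); (Yara, 4, 1); (NULL, NULL, 6); (NULL, NULL, 6); (NULL, NULL, 8); (NULL, NULL, 8); (NULL, NULL, NULL)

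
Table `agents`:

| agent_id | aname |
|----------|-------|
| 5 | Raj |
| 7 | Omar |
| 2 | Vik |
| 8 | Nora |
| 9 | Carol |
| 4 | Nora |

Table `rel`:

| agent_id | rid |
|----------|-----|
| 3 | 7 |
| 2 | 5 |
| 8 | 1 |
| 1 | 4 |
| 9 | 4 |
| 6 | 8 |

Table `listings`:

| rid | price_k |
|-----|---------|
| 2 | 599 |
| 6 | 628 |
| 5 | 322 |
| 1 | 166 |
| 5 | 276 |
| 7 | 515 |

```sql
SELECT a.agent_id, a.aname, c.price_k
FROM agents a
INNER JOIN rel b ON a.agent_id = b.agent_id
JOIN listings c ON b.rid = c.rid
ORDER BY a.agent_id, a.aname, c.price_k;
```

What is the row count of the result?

Step 1 — a INNER JOIN b on agent_id → 3 row(s).
Then INNER JOIN `listings c` on rid: keep only rows whose b.rid appears in c.
Result: 3 row(s).

3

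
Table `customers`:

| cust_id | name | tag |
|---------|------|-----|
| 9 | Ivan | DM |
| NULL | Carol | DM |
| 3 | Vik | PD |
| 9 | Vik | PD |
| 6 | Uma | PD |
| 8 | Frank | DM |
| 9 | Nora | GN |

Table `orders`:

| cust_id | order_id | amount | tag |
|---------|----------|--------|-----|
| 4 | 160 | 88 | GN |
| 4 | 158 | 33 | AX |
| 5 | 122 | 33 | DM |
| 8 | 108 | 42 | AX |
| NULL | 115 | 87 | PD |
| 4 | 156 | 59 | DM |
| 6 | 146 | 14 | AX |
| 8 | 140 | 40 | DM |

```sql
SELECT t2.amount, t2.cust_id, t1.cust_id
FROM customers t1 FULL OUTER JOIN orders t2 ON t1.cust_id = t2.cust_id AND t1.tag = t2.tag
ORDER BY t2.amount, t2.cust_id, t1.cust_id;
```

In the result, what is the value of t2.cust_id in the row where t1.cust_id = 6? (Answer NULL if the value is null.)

FULL OUTER JOIN keeps every row from both sides; unmatched rows get NULL for the other side's columns.
Matching on t1.cust_id = t2.cust_id AND t1.tag = t2.tag. A NULL in a compared column never satisfies the condition.
- cust_id=9, tag=DM: no t2 row matches, row kept with t2 columns NULL.
- cust_id=NULL, tag=DM: no t2 row matches, row kept with t2 columns NULL.
- cust_id=3, tag=PD: no t2 row matches, row kept with t2 columns NULL.
- cust_id=9, tag=PD: no t2 row matches, row kept with t2 columns NULL.
- cust_id=6, tag=PD: no t2 row matches, row kept with t2 columns NULL.
- cust_id=8, tag=DM: 1 matching t2 row(s), so 1 row(s) emitted.
- cust_id=9, tag=GN: no t2 row matches, row kept with t2 columns NULL.
- plus 7 unmatched t2 row(s), each kept with NULL t1 columns.

NULL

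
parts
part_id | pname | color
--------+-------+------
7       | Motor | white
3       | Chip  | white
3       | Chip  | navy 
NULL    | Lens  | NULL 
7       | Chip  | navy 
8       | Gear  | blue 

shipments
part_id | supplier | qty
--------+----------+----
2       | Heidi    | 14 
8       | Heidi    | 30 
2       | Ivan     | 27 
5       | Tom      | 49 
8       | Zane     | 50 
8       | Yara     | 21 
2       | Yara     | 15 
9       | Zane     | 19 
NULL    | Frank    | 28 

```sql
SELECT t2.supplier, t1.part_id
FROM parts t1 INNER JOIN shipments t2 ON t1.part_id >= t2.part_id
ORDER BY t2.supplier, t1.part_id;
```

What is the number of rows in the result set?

21

INNER JOIN keeps only pairs where the ON condition holds.
Matching on t1.part_id >= t2.part_id. A NULL in a compared column never satisfies the condition.
Matched pairs: 21.
Total: 21 rows.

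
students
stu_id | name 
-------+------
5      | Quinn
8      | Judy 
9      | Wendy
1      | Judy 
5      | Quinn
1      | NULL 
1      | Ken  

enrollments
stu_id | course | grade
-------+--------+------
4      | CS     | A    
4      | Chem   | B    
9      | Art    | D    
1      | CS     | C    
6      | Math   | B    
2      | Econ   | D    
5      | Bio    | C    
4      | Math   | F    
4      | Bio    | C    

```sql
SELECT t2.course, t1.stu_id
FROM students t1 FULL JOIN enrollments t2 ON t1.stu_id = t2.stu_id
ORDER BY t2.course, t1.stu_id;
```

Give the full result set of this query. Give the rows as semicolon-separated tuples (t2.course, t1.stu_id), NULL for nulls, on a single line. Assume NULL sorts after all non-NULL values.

FULL OUTER JOIN keeps every row from both sides; unmatched rows get NULL for the other side's columns.
Matching on t1.stu_id = t2.stu_id.
Matched pairs: 6; unmatched t1 rows kept: 1; unmatched t2 rows kept: 6.

(Art, 9); (Bio, 5); (Bio, 5); (Bio, NULL); (CS, 1); (CS, 1); (CS, 1); (CS, NULL); (Chem, NULL); (Econ, NULL); (Math, NULL); (Math, NULL); (NULL, 8)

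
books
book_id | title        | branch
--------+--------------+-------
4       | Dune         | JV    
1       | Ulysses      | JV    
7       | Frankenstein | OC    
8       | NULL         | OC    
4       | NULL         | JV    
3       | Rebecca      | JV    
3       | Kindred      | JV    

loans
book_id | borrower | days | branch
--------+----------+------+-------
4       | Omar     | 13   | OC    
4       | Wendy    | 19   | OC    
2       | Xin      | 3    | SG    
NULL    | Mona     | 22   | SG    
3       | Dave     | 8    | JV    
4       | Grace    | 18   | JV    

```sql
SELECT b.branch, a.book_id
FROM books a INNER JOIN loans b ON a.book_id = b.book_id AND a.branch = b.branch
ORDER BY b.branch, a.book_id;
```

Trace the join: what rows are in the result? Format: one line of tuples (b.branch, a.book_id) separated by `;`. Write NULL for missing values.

(JV, 3); (JV, 3); (JV, 4); (JV, 4)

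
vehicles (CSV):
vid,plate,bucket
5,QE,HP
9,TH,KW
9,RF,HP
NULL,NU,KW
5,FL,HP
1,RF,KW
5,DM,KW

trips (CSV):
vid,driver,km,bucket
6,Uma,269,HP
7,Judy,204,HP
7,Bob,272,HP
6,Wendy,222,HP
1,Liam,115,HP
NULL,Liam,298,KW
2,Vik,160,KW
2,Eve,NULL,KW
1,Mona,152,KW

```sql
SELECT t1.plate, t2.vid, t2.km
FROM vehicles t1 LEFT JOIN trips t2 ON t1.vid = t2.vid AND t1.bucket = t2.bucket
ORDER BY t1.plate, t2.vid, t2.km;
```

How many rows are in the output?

7

LEFT JOIN keeps every row from `vehicles`; unmatched rows get NULL for `trips`'s columns.
Matching on t1.vid = t2.vid AND t1.bucket = t2.bucket. A NULL in a compared column never satisfies the condition.
- t1 row (vid=5, bucket=HP): no match → kept, t2 columns NULL.
- t1 row (vid=9, bucket=KW): no match → kept, t2 columns NULL.
- t1 row (vid=9, bucket=HP): no match → kept, t2 columns NULL.
- t1 row (vid=NULL, bucket=KW): no match → kept, t2 columns NULL.
- t1 row (vid=5, bucket=HP): no match → kept, t2 columns NULL.
- t1 row (vid=1, bucket=KW): matches 1 t2 row(s) → 1 output row(s).
- t1 row (vid=5, bucket=KW): no match → kept, t2 columns NULL.
Total: 1 matched + 6 padded = 7 rows.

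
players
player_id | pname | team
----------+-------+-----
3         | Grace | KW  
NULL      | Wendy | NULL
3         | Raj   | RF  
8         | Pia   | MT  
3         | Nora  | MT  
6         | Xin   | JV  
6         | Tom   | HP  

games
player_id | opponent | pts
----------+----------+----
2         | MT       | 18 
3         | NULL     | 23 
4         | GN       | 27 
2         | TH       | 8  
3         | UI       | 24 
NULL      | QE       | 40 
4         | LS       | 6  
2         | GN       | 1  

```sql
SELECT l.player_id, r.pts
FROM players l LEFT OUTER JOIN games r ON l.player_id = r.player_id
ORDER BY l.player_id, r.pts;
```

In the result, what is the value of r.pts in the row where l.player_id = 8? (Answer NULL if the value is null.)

NULL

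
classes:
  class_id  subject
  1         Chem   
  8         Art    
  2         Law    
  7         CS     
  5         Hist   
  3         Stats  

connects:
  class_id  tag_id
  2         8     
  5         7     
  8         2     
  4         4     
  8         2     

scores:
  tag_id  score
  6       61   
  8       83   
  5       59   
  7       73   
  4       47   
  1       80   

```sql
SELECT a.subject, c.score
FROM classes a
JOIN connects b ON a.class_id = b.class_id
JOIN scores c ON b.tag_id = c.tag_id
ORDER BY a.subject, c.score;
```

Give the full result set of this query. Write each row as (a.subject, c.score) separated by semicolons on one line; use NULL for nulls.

Evaluate left to right. First `classes a INNER JOIN connects b` on class_id: 4 row(s).
Then INNER JOIN `scores c` on tag_id: keep only rows whose b.tag_id appears in c.

(Hist, 73); (Law, 83)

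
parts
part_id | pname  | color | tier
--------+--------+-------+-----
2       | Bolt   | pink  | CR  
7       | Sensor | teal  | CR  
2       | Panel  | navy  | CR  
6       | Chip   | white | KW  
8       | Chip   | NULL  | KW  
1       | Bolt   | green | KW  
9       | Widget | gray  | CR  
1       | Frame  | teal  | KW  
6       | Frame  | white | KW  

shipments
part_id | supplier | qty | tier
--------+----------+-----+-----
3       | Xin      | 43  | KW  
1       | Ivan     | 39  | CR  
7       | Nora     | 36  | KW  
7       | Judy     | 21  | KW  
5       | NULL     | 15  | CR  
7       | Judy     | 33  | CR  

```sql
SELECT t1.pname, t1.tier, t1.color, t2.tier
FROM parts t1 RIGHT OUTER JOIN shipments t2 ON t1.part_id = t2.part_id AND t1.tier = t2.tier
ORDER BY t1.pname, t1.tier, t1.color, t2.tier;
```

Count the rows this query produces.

RIGHT JOIN keeps every row from `shipments`; unmatched rows get NULL for `parts`'s columns.
Matching on t1.part_id = t2.part_id AND t1.tier = t2.tier.
- t1[0] part_id=2, tier=CR → no match.
- t1[1] part_id=7, tier=CR → 1 match(es) in t2 → 1 row(s).
- t1[2] part_id=2, tier=CR → no match.
- t1[3] part_id=6, tier=KW → no match.
- t1[4] part_id=8, tier=KW → no match.
- t1[5] part_id=1, tier=KW → no match.
- t1[6] part_id=9, tier=CR → no match.
- t1[7] part_id=1, tier=KW → no match.
- t1[8] part_id=6, tier=KW → no match.
- plus 5 unmatched t2 row(s), each kept with NULL t1 columns.
Total: 1 matched + 5 padded = 6 rows.

6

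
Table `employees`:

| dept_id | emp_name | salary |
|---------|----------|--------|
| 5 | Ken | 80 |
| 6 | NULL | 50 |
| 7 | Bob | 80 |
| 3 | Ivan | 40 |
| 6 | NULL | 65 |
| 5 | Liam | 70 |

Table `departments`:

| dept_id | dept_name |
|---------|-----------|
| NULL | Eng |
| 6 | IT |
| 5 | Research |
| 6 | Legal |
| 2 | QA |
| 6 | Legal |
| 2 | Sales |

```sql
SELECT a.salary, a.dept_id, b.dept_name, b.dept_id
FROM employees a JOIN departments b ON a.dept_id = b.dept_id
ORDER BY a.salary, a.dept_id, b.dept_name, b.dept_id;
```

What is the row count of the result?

INNER JOIN keeps only pairs where the ON condition holds.
Matching on a.dept_id = b.dept_id. A NULL in a compared column never satisfies the condition.
- dept_id=5: 1 matching b row(s), so 1 row(s) emitted.
- dept_id=6: 3 matching b row(s), so 3 row(s) emitted.
- dept_id=7: no matching b row, dropped.
- dept_id=3: no matching b row, dropped.
- dept_id=6: 3 matching b row(s), so 3 row(s) emitted.
- dept_id=5: 1 matching b row(s), so 1 row(s) emitted.
Total: 8 rows.

8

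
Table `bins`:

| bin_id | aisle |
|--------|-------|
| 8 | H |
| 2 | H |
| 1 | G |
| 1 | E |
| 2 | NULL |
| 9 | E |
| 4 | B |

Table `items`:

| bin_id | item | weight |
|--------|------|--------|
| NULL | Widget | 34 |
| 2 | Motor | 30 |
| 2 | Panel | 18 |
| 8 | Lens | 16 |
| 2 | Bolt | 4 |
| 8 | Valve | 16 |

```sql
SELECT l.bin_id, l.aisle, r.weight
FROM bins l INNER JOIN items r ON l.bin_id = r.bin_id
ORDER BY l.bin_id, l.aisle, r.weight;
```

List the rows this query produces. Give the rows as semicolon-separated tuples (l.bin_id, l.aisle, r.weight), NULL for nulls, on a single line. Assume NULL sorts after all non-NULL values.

INNER JOIN keeps only pairs where the ON condition holds.
Matching on l.bin_id = r.bin_id. A NULL in a compared column never satisfies the condition.
Matched pairs: 8.

(2, H, 4); (2, H, 18); (2, H, 30); (2, NULL, 4); (2, NULL, 18); (2, NULL, 30); (8, H, 16); (8, H, 16)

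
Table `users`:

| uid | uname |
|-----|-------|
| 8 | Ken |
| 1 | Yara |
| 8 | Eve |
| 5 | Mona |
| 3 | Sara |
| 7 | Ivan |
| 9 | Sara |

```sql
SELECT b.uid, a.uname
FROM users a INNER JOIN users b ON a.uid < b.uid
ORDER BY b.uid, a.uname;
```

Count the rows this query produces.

20

INNER JOIN keeps only pairs where the ON condition holds.
Matching on a.uid < b.uid.
- a (uid=8) pairs with 1 row(s) of b.
- a (uid=1) pairs with 6 row(s) of b.
- a (uid=8) pairs with 1 row(s) of b.
- a (uid=5) pairs with 4 row(s) of b.
- a (uid=3) pairs with 5 row(s) of b.
- a (uid=7) pairs with 3 row(s) of b.
- a (uid=9) has no partner → excluded.
Total: 20 rows.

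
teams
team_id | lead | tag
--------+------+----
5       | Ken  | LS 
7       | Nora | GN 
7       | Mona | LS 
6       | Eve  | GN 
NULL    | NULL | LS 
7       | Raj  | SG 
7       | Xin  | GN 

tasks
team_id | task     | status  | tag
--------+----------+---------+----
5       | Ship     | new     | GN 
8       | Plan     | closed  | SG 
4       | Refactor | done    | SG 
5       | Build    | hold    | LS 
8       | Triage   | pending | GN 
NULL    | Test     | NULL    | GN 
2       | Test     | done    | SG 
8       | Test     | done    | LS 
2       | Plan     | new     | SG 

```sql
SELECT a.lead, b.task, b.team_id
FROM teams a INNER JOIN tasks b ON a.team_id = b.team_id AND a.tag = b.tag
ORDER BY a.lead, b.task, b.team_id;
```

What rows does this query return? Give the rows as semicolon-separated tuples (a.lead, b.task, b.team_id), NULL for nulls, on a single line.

(Ken, Build, 5)

INNER JOIN keeps only pairs where the ON condition holds.
Matching on a.team_id = b.team_id AND a.tag = b.tag. A NULL in a compared column never satisfies the condition.
Matched pairs: 1.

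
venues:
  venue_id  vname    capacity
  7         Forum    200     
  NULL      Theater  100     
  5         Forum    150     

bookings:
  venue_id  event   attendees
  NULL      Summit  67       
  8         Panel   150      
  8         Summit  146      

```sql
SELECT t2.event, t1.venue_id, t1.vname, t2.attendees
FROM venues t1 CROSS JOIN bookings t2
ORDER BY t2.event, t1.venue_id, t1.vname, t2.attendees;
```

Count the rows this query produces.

9

CROSS JOIN pairs every row of `venues` with every row of `bookings`: 3 × 3 = 9 rows.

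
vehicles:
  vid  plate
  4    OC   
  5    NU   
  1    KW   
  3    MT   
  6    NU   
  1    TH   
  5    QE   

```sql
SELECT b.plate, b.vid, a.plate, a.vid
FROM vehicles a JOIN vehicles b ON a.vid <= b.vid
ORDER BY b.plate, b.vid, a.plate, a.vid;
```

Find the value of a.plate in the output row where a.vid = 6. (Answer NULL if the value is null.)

INNER JOIN keeps only pairs where the ON condition holds.
Matching on a.vid <= b.vid.
- vid=4: 4 matching b row(s), so 4 row(s) emitted.
- vid=5: 3 matching b row(s), so 3 row(s) emitted.
- vid=1: 7 matching b row(s), so 7 row(s) emitted.
- vid=3: 5 matching b row(s), so 5 row(s) emitted.
- vid=6: 1 matching b row(s), so 1 row(s) emitted.
- vid=1: 7 matching b row(s), so 7 row(s) emitted.
- vid=5: 3 matching b row(s), so 3 row(s) emitted.

NU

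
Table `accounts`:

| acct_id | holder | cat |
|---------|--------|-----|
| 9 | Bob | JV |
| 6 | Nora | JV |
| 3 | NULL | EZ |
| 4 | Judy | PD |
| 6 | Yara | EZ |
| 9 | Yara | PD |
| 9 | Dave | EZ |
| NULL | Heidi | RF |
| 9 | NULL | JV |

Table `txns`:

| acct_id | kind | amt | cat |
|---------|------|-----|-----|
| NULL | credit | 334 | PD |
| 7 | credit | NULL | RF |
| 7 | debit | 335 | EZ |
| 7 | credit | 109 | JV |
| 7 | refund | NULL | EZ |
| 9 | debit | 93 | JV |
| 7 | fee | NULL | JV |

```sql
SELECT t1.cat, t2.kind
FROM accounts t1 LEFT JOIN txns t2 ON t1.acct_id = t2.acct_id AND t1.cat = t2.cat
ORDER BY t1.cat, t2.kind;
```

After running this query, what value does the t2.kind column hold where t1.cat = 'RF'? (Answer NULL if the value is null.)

NULL

LEFT JOIN keeps every row from `accounts`; unmatched rows get NULL for `txns`'s columns.
Matching on t1.acct_id = t2.acct_id AND t1.cat = t2.cat. A NULL in a compared column never satisfies the condition.
- acct_id=9, cat=JV: 1 matching t2 row(s), so 1 row(s) emitted.
- acct_id=6, cat=JV: no t2 row matches, row kept with t2 columns NULL.
- acct_id=3, cat=EZ: no t2 row matches, row kept with t2 columns NULL.
- acct_id=4, cat=PD: no t2 row matches, row kept with t2 columns NULL.
- acct_id=6, cat=EZ: no t2 row matches, row kept with t2 columns NULL.
- acct_id=9, cat=PD: no t2 row matches, row kept with t2 columns NULL.
- acct_id=9, cat=EZ: no t2 row matches, row kept with t2 columns NULL.
- acct_id=NULL, cat=RF: no t2 row matches, row kept with t2 columns NULL.
- acct_id=9, cat=JV: 1 matching t2 row(s), so 1 row(s) emitted.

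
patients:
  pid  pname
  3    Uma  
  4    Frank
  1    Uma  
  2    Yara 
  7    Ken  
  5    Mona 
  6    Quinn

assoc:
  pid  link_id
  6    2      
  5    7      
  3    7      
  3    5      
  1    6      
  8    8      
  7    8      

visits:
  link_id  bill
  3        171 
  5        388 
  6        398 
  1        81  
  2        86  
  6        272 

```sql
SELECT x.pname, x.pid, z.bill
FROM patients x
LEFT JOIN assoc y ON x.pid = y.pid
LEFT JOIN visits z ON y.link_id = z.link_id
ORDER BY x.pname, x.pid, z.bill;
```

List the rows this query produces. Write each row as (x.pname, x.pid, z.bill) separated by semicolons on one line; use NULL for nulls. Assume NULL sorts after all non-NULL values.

(Frank, 4, NULL); (Ken, 7, NULL); (Mona, 5, NULL); (Quinn, 6, 86); (Uma, 1, 272); (Uma, 1, 398); (Uma, 3, 388); (Uma, 3, NULL); (Yara, 2, NULL)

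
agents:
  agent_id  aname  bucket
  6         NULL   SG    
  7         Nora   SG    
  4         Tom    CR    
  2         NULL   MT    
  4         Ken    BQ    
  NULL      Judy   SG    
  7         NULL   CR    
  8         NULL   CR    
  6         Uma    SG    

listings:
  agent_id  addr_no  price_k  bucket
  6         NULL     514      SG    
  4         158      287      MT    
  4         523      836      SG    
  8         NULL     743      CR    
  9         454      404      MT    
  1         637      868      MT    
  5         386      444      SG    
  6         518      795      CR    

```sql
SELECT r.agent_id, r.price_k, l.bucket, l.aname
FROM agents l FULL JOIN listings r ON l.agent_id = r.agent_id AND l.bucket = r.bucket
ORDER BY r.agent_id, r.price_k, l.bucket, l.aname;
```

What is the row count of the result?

15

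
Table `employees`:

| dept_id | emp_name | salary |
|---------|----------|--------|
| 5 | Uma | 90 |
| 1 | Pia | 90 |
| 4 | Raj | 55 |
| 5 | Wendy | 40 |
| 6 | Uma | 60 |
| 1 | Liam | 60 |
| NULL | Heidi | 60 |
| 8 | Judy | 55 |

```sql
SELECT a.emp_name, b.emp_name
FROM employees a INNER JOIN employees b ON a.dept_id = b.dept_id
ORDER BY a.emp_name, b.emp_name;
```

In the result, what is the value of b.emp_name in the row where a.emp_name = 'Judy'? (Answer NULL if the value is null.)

INNER JOIN keeps only pairs where the ON condition holds.
Matching on a.dept_id = b.dept_id. A NULL in a compared column never satisfies the condition.
Matched pairs: 11.

Judy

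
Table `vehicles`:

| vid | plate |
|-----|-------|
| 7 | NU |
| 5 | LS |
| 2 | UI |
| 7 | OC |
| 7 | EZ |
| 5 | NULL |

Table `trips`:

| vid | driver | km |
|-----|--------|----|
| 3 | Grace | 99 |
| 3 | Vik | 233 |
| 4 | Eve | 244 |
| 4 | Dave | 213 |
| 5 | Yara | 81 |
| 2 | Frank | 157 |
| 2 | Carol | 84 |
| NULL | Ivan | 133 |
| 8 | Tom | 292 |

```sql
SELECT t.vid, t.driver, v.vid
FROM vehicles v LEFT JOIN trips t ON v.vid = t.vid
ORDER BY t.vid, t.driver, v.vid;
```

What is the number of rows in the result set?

LEFT JOIN keeps every row from `vehicles`; unmatched rows get NULL for `trips`'s columns.
Matching on v.vid = t.vid. A NULL in a compared column never satisfies the condition.
- vid=7: no t row matches, row kept with t columns NULL.
- vid=5: 1 matching t row(s), so 1 row(s) emitted.
- vid=2: 2 matching t row(s), so 2 row(s) emitted.
- vid=7: no t row matches, row kept with t columns NULL.
- vid=7: no t row matches, row kept with t columns NULL.
- vid=5: 1 matching t row(s), so 1 row(s) emitted.
Total: 4 matched + 3 padded = 7 rows.

7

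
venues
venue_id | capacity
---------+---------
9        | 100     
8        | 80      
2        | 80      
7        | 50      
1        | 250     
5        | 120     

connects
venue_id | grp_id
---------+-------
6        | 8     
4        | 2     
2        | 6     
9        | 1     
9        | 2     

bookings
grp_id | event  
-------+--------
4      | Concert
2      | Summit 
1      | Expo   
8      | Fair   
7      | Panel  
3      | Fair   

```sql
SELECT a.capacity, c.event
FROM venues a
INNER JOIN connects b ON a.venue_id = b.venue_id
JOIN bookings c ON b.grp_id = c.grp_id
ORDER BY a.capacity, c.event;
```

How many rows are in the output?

Step 1 — a INNER JOIN b on venue_id → 3 row(s).
Then INNER JOIN `bookings c` on grp_id: keep only rows whose b.grp_id appears in c.
Result: 2 row(s).

2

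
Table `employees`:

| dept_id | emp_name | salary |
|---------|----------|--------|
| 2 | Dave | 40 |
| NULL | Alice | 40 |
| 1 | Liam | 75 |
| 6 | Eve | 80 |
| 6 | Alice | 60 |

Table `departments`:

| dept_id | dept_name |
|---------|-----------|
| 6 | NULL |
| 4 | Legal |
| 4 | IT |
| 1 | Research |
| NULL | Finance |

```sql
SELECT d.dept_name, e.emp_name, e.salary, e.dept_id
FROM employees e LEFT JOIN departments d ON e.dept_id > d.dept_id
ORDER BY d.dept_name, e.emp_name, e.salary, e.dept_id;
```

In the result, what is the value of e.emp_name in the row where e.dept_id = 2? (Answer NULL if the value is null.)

LEFT JOIN keeps every row from `employees`; unmatched rows get NULL for `departments`'s columns.
Matching on e.dept_id > d.dept_id. A NULL in a compared column never satisfies the condition.
Matched pairs: 7; unmatched e rows kept: 2.

Dave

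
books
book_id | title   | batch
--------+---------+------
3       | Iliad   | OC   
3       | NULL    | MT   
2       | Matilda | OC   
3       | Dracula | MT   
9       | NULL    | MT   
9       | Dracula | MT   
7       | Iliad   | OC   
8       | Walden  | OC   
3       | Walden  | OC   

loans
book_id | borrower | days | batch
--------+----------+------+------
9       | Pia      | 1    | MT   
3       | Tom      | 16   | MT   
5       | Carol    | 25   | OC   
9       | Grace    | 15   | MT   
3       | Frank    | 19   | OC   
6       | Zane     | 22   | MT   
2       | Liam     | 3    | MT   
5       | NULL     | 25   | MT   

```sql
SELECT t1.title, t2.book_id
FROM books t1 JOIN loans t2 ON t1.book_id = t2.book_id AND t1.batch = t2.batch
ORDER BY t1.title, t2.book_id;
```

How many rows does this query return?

8

INNER JOIN keeps only pairs where the ON condition holds.
Matching on t1.book_id = t2.book_id AND t1.batch = t2.batch.
Matched pairs: 8.
Total: 8 rows.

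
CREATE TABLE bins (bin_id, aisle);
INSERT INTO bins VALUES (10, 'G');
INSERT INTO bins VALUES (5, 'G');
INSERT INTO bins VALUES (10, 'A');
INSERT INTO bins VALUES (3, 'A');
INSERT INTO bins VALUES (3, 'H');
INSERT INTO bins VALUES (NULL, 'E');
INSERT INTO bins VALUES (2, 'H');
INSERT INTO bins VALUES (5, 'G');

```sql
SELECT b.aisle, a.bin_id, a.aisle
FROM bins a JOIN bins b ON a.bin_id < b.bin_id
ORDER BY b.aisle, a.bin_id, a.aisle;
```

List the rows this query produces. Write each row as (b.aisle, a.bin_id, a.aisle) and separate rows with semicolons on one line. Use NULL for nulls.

(A, 2, H); (A, 2, H); (A, 3, A); (A, 3, H); (A, 5, G); (A, 5, G); (G, 2, H); (G, 2, H); (G, 2, H); (G, 3, A); (G, 3, A); (G, 3, A); (G, 3, H); (G, 3, H); (G, 3, H); (G, 5, G); (G, 5, G); (H, 2, H)

INNER JOIN keeps only pairs where the ON condition holds.
Matching on a.bin_id < b.bin_id. A NULL in a compared column never satisfies the condition.
- a row (bin_id=10): no match → dropped.
- a row (bin_id=5): matches 2 b row(s) → 2 output row(s).
- a row (bin_id=10): no match → dropped.
- a row (bin_id=3): matches 4 b row(s) → 4 output row(s).
- a row (bin_id=3): matches 4 b row(s) → 4 output row(s).
- a row (bin_id=NULL): no match → dropped.
- a row (bin_id=2): matches 6 b row(s) → 6 output row(s).
- a row (bin_id=5): matches 2 b row(s) → 2 output row(s).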